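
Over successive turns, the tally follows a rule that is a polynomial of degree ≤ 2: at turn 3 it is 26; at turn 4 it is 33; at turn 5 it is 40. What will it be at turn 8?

Write the value at k as g(k).
First differences: 7, 7.
Level-1 differences are constant, so g has degree 1.
Fitting a degree-1 polynomial gives g(k) = 7k + 5.
Then g(8) = 61.

61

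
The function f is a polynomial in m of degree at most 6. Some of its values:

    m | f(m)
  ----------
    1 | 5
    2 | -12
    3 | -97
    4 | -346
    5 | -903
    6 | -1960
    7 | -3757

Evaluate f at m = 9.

First differences: -17, -85, -249, -557, -1057, -1797. Second differences: -68, -164, -308, -500, -740. Third differences: -96, -144, -192, -240. Fourth differences: -48, -48, -48.
Level-4 differences are constant, so f has degree 4.
Fitting a degree-4 polynomial gives f(m) = -2m^4 + 4m³ - 8m² + 9m + 2.
Then f(9) = -10771.

-10771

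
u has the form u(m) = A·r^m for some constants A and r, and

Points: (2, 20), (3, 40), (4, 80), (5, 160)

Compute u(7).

Consecutive ratio: 40/20 = 2, and 80/40 = 2, so r = 2.
Then A·2^2 = 20 gives A = 5, and u(m) = 5·2^m.
u(7) = 5·2^7 = 640.

640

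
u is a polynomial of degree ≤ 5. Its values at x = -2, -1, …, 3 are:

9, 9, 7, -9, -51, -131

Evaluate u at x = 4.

Write u(x) = ax^5 + bx^4 + cx³ + dx² + ex + p; the 6 given values yield a linear system in the 6 coefficients.
Solving, the top 2 coefficients vanish, and u(x) = -2x³ - 7x² - 7x + 7.
Then u(4) = -261.

-261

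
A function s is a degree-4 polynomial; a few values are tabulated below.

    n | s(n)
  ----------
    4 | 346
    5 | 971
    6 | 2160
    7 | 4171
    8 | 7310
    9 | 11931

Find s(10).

18436

First differences: 625, 1189, 2011, 3139, 4621. Second differences: 564, 822, 1128, 1482. Third differences: 258, 306, 354. Fourth differences: 48, 48.
Level-4 differences are constant, so s has degree 4.
Extending the table by one column gives the next first difference 6505, so s(10) = 11931 + 6505 = 18436.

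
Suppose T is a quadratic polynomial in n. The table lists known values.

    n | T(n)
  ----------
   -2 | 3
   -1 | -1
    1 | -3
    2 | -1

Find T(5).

Write T(n) = an² + bn + c; the 4 given values yield a linear system in the 3 coefficients.
Solving, T(n) = n² - n - 3.
Then T(5) = 17.

17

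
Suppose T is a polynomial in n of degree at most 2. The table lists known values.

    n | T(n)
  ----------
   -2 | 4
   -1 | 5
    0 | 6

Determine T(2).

Write T(n) = an² + bn + c; the 3 given values yield a linear system in the 3 coefficients.
Solving, the leading coefficient vanishes, and T(n) = n + 6.
Then T(2) = 8.

8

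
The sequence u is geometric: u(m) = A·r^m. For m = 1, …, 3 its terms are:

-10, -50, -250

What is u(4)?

Consecutive ratio: -50/(-10) = 5, and -250/(-50) = 5, so r = 5.
Then A·5^1 = -10 gives A = -2, and u(m) = -2·5^m.
u(4) = -2·5^4 = -1250.

-1250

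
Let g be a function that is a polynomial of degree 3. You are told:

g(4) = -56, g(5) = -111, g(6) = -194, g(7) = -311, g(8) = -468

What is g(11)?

First differences: -55, -83, -117, -157. Second differences: -28, -34, -40. Third differences: -6, -6.
Level-3 differences are constant, so g has degree 3.
Fitting a degree-3 polynomial gives g(k) = -k³ + k² - 3k + 4.
Then g(11) = -1239.

-1239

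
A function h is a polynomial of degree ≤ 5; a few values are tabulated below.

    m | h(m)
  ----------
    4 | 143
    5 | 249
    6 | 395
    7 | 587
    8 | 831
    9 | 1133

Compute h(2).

27

First differences: 106, 146, 192, 244, 302. Second differences: 40, 46, 52, 58. Third differences: 6, 6, 6.
Level-3 differences are constant, so h has degree 3.
Fitting a degree-3 polynomial gives h(m) = m³ + 5m² - 1.
Then h(2) = 27.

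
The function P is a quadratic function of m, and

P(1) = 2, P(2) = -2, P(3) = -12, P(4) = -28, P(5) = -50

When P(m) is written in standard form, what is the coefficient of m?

5

Write P(m) = am² + bm + c; the 5 given values yield a linear system in the 3 coefficients.
Solving, P(m) = -3m² + 5m.
The coefficient of m is 5.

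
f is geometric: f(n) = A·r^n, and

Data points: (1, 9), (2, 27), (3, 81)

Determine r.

Consecutive ratio: 27/9 = 3, and 81/27 = 3, so r = 3.
Then A·3^1 = 9 gives A = 3, and f(n) = 3·3^n.

3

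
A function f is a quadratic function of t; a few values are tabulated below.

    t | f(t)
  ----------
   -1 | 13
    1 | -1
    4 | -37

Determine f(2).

-11

Write f(t) = at² + bt + c; the 3 given values yield a linear system in the 3 coefficients.
Solving, f(t) = -t² - 7t + 7.
Then f(2) = -11.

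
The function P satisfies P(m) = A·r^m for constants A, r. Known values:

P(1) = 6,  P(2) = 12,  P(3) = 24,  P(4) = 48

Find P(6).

192

Consecutive ratio: 12/6 = 2, and 24/12 = 2, so r = 2.
Then A·2^1 = 6 gives A = 3, and P(m) = 3·2^m.
P(6) = 3·2^6 = 192.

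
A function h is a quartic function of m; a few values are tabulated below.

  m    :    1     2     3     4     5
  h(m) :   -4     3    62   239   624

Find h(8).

Write h(m) = am^4 + bm³ + cm² + dm + e; the 5 given values yield a linear system in the 5 coefficients.
Solving, h(m) = m^4 + m³ - 5m² - 1.
Then h(8) = 4287.

4287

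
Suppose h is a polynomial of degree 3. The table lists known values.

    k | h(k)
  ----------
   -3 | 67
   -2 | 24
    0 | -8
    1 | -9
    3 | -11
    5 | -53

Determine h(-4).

Write h(k) = ak³ + bk² + ck + d; the 6 given values yield a linear system in the 4 coefficients.
Solving, h(k) = -k³ + 4k² - 4k - 8.
Then h(-4) = 136.

136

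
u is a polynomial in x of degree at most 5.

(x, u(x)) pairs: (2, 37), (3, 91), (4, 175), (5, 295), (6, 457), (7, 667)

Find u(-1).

First differences: 54, 84, 120, 162, 210. Second differences: 30, 36, 42, 48. Third differences: 6, 6, 6.
Level-3 differences are constant, so u has degree 3.
Fitting a degree-3 polynomial gives u(x) = x³ + 6x² + 5x - 5.
Then u(-1) = -5.

-5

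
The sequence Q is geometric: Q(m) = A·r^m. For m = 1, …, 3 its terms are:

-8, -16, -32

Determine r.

Consecutive ratio: -16/(-8) = 2, and -32/(-16) = 2, so r = 2.
Then A·2^1 = -8 gives A = -4, and Q(m) = -4·2^m.

2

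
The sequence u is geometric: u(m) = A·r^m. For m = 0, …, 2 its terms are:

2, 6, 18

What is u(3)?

Consecutive ratio: 6/2 = 3, and 18/6 = 3, so r = 3.
Then A·3^0 = 2 gives A = 2, and u(m) = 2·3^m.
u(3) = 2·3^3 = 54.

54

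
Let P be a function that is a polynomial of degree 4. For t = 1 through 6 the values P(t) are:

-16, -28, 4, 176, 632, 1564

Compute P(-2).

44

First differences: -12, 32, 172, 456, 932. Second differences: 44, 140, 284, 476. Third differences: 96, 144, 192. Fourth differences: 48, 48.
Level-4 differences are constant, so P has degree 4.
Fitting a degree-4 polynomial gives P(t) = 2t^4 - 4t³ - 4t² - 2t - 8.
Then P(-2) = 44.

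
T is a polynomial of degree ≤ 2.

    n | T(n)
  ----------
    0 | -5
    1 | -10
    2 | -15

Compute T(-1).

Write T(n) = an² + bn + c; the 3 given values yield a linear system in the 3 coefficients.
Solving, the leading coefficient vanishes, and T(n) = -5n - 5.
Then T(-1) = 0.

0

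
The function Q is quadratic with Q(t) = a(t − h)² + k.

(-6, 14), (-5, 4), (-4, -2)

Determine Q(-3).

First differences -10, -6; second difference 4 = 2a, so a = 2.
Expanding, the t-coefficient is −2ah = -4h; matching it to the data gives h = -3, and then k = -4.
So Q(t) = 2(t + 3)² − 4.
Q(-3) = 2·0² − 4 = -4.

-4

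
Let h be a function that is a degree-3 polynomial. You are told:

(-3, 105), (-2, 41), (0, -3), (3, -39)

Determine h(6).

-327

Write h(k) = ak³ + bk² + ck + d; the 4 given values yield a linear system in the 4 coefficients.
Solving, h(k) = -2k³ + 4k² - 6k - 3.
Then h(6) = -327.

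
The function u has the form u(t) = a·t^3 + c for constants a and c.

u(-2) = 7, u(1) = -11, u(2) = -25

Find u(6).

-441

From u(-2) = 7 and u(1) = -11: -8a + c = 7 and 1a + c = -11.
Subtracting: 9a = -18, so a = -2; then c = 7 − (-2)·(-8) = -9.
So u(t) = -2t³ − 9, and u(6) = -441.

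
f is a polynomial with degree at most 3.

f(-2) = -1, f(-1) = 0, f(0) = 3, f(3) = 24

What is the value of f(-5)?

Write f(m) = am³ + bm² + cm + d; the 4 given values yield a linear system in the 4 coefficients.
Solving, the leading coefficient vanishes, and f(m) = m² + 4m + 3.
Then f(-5) = 8.

8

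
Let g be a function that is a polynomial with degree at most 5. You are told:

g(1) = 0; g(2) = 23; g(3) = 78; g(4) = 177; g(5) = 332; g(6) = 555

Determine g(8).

First differences: 23, 55, 99, 155, 223. Second differences: 32, 44, 56, 68. Third differences: 12, 12, 12.
Level-3 differences are constant, so g has degree 3.
Fitting a degree-3 polynomial gives g(x) = 2x³ + 4x² - 3x - 3.
Then g(8) = 1253.

1253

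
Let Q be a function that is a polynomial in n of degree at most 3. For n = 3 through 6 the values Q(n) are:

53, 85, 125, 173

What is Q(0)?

Write Q(n) = an³ + bn² + cn + d; the 4 given values yield a linear system in the 4 coefficients.
Solving, the leading coefficient vanishes, and Q(n) = 4n² + 4n + 5.
Then Q(0) = 5.

5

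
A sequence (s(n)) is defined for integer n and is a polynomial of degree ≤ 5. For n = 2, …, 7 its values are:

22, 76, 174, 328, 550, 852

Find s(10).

2358

Write s(n) = an^5 + bn^4 + cn³ + dn² + en + p; the 6 given values yield a linear system in the 6 coefficients.
Solving, the top 2 coefficients vanish, and s(n) = 2n³ + 4n² - 4n - 2.
Then s(10) = 2358.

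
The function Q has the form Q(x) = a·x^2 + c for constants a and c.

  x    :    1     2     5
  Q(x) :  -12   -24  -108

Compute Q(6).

-152

From Q(1) = -12 and Q(2) = -24: 1a + c = -12 and 4a + c = -24.
Subtracting: 3a = -12, so a = -4; then c = -12 − (-4)·1 = -8.
So Q(x) = -4x² − 8, and Q(6) = -152.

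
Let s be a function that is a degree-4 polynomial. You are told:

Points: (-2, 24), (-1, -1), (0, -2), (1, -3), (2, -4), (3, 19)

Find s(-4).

362

Write s(n) = an^4 + bn³ + cn² + dn + e; the 6 given values yield a linear system in the 5 coefficients.
Solving, s(n) = n^4 - 2n³ - n² + n - 2.
Then s(-4) = 362.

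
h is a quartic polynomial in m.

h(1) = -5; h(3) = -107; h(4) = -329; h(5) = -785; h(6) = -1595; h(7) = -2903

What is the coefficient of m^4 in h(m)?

-1

Write h(m) = am^4 + bm³ + cm² + dm + e; the 6 given values yield a linear system in the 5 coefficients.
Solving, h(m) = -m^4 - 2m³ + 4m² - m - 5.
The coefficient of m^4 is -1.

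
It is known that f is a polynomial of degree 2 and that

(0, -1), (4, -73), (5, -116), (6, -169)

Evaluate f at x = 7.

-232

Write f(x) = ax² + bx + c; the 4 given values yield a linear system in the 3 coefficients.
Solving, f(x) = -5x² + 2x - 1.
Then f(7) = -232.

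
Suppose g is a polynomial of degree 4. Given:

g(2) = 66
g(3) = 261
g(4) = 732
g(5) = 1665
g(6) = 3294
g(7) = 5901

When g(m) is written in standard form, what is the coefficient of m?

3

First differences: 195, 471, 933, 1629, 2607. Second differences: 276, 462, 696, 978. Third differences: 186, 234, 282. Fourth differences: 48, 48.
Level-4 differences are constant, so g has degree 4.
Fitting a degree-4 polynomial gives g(m) = 2m^4 + 3m³ + m² + 3m.
The coefficient of m is 3.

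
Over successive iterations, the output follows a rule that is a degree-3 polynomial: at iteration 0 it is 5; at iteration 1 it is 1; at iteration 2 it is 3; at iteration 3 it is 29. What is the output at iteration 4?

97

Write the value at t as T(t).
Write T(t) = at³ + bt² + ct + d; the 4 given values yield a linear system in the 4 coefficients.
Solving, T(t) = 3t³ - 6t² - t + 5.
Then T(4) = 97.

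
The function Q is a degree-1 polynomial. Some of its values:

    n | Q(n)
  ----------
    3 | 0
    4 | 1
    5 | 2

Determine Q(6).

3

First differences: 1, 1.
Level-1 differences are constant, so Q has degree 1.
Fitting a degree-1 polynomial gives Q(n) = n - 3.
Then Q(6) = 3.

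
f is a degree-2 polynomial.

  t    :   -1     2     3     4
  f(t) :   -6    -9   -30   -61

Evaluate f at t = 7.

Write f(t) = at² + bt + c; the 4 given values yield a linear system in the 3 coefficients.
Solving, f(t) = -5t² + 4t + 3.
Then f(7) = -214.

-214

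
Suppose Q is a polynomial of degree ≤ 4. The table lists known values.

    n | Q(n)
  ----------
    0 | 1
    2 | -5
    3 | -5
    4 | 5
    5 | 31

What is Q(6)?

Write Q(n) = an^4 + bn³ + cn² + dn + e; the 5 given values yield a linear system in the 5 coefficients.
Solving, the leading coefficient vanishes, and Q(n) = n³ - 4n² + n + 1.
Then Q(6) = 79.

79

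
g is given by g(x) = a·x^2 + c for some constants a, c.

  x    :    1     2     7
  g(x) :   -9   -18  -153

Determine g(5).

From g(1) = -9 and g(2) = -18: 1a + c = -9 and 4a + c = -18.
Subtracting: 3a = -9, so a = -3; then c = -9 − (-3)·1 = -6.
So g(x) = -3x² − 6, and g(5) = -81.

-81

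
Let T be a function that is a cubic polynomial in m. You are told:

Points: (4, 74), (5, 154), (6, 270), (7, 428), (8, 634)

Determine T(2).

-2

First differences: 80, 116, 158, 206. Second differences: 36, 42, 48. Third differences: 6, 6.
Level-3 differences are constant, so T has degree 3.
Fitting a degree-3 polynomial gives T(m) = m³ + 3m² - 8m - 6.
Then T(2) = -2.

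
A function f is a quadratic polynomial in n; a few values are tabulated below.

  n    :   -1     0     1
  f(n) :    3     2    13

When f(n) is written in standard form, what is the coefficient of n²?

Write f(n) = an² + bn + c; the 3 given values yield a linear system in the 3 coefficients.
Solving, f(n) = 6n² + 5n + 2.
The coefficient of n² is 6.

6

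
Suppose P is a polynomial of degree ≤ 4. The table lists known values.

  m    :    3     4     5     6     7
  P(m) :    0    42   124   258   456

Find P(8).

730

First differences: 42, 82, 134, 198. Second differences: 40, 52, 64. Third differences: 12, 12.
Level-3 differences are constant, so P has degree 3.
Fitting a degree-3 polynomial gives P(m) = 2m³ - 4m² - 4m - 6.
Then P(8) = 730.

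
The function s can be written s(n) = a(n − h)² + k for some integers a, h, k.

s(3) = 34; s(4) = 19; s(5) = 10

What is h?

6

First differences -15, -9; second difference 6 = 2a, so a = 3.
Expanding, the n-coefficient is −2ah = -6h; matching it to the data gives h = 6, and then k = 7.
So s(n) = 3(n − 6)² + 7.
Hence h = 6.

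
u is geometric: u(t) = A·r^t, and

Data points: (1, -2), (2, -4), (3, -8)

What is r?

Consecutive ratio: -4/(-2) = 2, and -8/(-4) = 2, so r = 2.
Then A·2^1 = -2 gives A = -1, and u(t) = -1·2^t.

2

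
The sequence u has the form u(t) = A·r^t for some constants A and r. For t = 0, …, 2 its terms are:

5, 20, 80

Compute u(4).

1280

Consecutive ratio: 20/5 = 4, and 80/20 = 4, so r = 4.
Then A·4^0 = 5 gives A = 5, and u(t) = 5·4^t.
u(4) = 5·4^4 = 1280.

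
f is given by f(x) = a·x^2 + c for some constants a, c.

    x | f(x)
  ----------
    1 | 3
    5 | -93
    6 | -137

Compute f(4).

From f(1) = 3 and f(5) = -93: 1a + c = 3 and 25a + c = -93.
Subtracting: 24a = -96, so a = -4; then c = 3 − (-4)·1 = 7.
So f(x) = -4x² + 7, and f(4) = -57.

-57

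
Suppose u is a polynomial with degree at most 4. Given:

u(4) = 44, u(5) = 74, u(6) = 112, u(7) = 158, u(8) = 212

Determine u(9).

274

First differences: 30, 38, 46, 54. Second differences: 8, 8, 8.
Level-2 differences are constant, so u has degree 2.
Extending the table by one column gives the next first difference 62, so u(9) = 212 + 62 = 274.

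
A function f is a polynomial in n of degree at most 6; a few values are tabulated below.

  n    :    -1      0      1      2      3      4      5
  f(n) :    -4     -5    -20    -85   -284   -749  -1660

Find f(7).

-5780

First differences: -1, -15, -65, -199, -465, -911. Second differences: -14, -50, -134, -266, -446. Third differences: -36, -84, -132, -180. Fourth differences: -48, -48, -48.
Level-4 differences are constant, so f has degree 4.
Fitting a degree-4 polynomial gives f(n) = -2n^4 - 2n³ - 5n² - 6n - 5.
Then f(7) = -5780.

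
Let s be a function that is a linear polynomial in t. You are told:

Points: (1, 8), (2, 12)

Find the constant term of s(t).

Write s(t) = at + b; the 2 given values yield a linear system in the 2 coefficients.
Solving, s(t) = 4t + 4.
The constant term is s(0) = 4.

4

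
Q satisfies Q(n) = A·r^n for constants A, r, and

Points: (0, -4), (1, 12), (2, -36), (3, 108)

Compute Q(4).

-324

Consecutive ratio: 12/(-4) = -3, and -36/12 = -3, so r = -3.
Then A·(-3)^0 = -4 gives A = -4, and Q(n) = -4·(-3)^n.
Q(4) = -4·(-3)^4 = -324.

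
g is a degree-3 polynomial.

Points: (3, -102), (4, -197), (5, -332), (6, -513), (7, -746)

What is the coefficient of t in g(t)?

-2

First differences: -95, -135, -181, -233. Second differences: -40, -46, -52. Third differences: -6, -6.
Level-3 differences are constant, so g has degree 3.
Fitting a degree-3 polynomial gives g(t) = -t³ - 8t² - 2t + 3.
The coefficient of t is -2.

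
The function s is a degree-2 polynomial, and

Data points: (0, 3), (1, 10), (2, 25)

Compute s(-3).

30

Write s(m) = am² + bm + c; the 3 given values yield a linear system in the 3 coefficients.
Solving, s(m) = 4m² + 3m + 3.
Then s(-3) = 30.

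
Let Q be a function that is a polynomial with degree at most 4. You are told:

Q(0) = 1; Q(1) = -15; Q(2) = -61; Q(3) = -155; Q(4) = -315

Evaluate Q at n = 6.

-905

First differences: -16, -46, -94, -160. Second differences: -30, -48, -66. Third differences: -18, -18.
Level-3 differences are constant, so Q has degree 3.
Fitting a degree-3 polynomial gives Q(n) = -3n³ - 6n² - 7n + 1.
Then Q(6) = -905.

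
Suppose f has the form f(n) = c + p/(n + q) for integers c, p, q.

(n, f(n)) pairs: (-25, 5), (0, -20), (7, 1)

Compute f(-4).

12

(f(n) − c)(n + q) = p for each data point; the three points give a linear system in c and q, then p follows.
Solving: c = 4, q = 1, p = -24, so f(n) = 4 − 24/(n + 1).
Then f(-4) = 4 − 24/(-3) = 12.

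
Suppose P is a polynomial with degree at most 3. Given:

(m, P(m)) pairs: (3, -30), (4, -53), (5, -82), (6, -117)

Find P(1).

-2

Write P(m) = am³ + bm² + cm + d; the 4 given values yield a linear system in the 4 coefficients.
Solving, the leading coefficient vanishes, and P(m) = -3m² - 2m + 3.
Then P(1) = -2.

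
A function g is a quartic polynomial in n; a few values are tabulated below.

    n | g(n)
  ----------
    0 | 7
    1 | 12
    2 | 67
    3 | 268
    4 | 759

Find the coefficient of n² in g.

-1

Write g(n) = an^4 + bn³ + cn² + dn + e; the 5 given values yield a linear system in the 5 coefficients.
Solving, g(n) = 2n^4 + 4n³ - n² + 7.
The coefficient of n² is -1.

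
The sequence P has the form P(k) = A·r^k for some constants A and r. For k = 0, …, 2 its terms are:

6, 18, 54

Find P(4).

486

Consecutive ratio: 18/6 = 3, and 54/18 = 3, so r = 3.
Then A·3^0 = 6 gives A = 6, and P(k) = 6·3^k.
P(4) = 6·3^4 = 486.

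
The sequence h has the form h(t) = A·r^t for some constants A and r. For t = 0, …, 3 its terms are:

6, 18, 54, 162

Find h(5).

Consecutive ratio: 18/6 = 3, and 54/18 = 3, so r = 3.
Then A·3^0 = 6 gives A = 6, and h(t) = 6·3^t.
h(5) = 6·3^5 = 1458.

1458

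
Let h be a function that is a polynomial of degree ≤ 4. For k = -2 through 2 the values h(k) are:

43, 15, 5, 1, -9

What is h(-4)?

Write h(k) = ak^4 + bk³ + ck² + dk + e; the 5 given values yield a linear system in the 5 coefficients.
Solving, the leading coefficient vanishes, and h(k) = -2k³ + 3k² - 5k + 5.
Then h(-4) = 201.

201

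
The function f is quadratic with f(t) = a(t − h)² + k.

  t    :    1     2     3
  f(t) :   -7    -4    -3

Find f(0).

First differences 3, 1; second difference -2 = 2a, so a = -1.
Expanding, the t-coefficient is −2ah = 2h; matching it to the data gives h = 3, and then k = -3.
So f(t) = -1(t − 3)² − 3.
f(0) = -1·(-3)² − 3 = -12.

-12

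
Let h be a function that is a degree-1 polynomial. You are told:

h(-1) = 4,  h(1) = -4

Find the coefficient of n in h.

Write h(n) = an + b; the 2 given values yield a linear system in the 2 coefficients.
Solving, h(n) = -4n.
The coefficient of n is -4.

-4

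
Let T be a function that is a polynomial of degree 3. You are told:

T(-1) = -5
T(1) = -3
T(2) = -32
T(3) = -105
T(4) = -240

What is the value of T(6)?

Write T(t) = at³ + bt² + ct + d; the 5 given values yield a linear system in the 4 coefficients.
Solving, T(t) = -3t³ - 4t² + 4t.
Then T(6) = -768.

-768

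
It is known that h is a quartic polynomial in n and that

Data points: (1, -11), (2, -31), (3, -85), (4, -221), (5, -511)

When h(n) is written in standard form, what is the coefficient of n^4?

-1

Write h(n) = an^4 + bn³ + cn² + dn + e; the 5 given values yield a linear system in the 5 coefficients.
Solving, h(n) = -n^4 + 2n³ - 4n² - 7n - 1.
The coefficient of n^4 is -1.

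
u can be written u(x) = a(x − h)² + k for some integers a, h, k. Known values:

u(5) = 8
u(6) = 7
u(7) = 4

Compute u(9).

First differences -1, -3; second difference -2 = 2a, so a = -1.
Expanding, the x-coefficient is −2ah = 2h; matching it to the data gives h = 5, and then k = 8.
So u(x) = -1(x − 5)² + 8.
u(9) = -1·4² + 8 = -8.

-8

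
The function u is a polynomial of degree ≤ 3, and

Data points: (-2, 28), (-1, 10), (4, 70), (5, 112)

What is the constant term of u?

2

Write u(n) = an³ + bn² + cn + d; the 4 given values yield a linear system in the 4 coefficients.
Solving, the leading coefficient vanishes, and u(n) = 5n² - 3n + 2.
The constant term is u(0) = 2.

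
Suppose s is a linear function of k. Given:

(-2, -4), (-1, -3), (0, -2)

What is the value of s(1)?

-1

Write s(k) = ak + b; the 3 given values yield a linear system in the 2 coefficients.
Solving, s(k) = k - 2.
Then s(1) = -1.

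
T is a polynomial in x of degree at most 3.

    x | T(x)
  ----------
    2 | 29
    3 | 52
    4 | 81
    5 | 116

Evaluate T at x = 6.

157

First differences: 23, 29, 35. Second differences: 6, 6.
Level-2 differences are constant, so T has degree 2.
Extending the table by one column gives the next first difference 41, so T(6) = 116 + 41 = 157.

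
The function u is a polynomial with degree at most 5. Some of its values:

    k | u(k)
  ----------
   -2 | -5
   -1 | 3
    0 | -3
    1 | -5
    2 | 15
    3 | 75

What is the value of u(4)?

193

Write u(k) = ak^5 + bk^4 + ck³ + dk² + ek + p; the 6 given values yield a linear system in the 6 coefficients.
Solving, the top 2 coefficients vanish, and u(k) = 3k³ + 2k² - 7k - 3.
Then u(4) = 193.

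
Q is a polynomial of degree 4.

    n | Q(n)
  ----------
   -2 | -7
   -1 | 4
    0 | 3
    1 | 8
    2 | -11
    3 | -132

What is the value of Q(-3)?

First differences: 11, -1, 5, -19, -121. Second differences: -12, 6, -24, -102. Third differences: 18, -30, -78. Fourth differences: -48, -48.
Level-4 differences are constant, so Q has degree 4.
Fitting a degree-4 polynomial gives Q(n) = -2n^4 - n³ + 5n² + 3n + 3.
Then Q(-3) = -96.

-96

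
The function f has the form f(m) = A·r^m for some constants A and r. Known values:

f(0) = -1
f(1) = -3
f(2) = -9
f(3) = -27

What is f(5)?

-243

Consecutive ratio: -3/(-1) = 3, and -9/(-3) = 3, so r = 3.
Then A·3^0 = -1 gives A = -1, and f(m) = -1·3^m.
f(5) = -1·3^5 = -243.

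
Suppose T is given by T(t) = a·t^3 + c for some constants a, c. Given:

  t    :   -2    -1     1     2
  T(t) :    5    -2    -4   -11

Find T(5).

-128

From T(-2) = 5 and T(-1) = -2: -8a + c = 5 and -1a + c = -2.
Subtracting: 7a = -7, so a = -1; then c = 5 − (-1)·(-8) = -3.
So T(t) = -1t³ − 3, and T(5) = -128.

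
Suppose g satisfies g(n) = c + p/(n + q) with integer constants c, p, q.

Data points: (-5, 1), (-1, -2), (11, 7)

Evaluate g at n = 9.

8

(g(n) − c)(n + q) = p for each data point; the three points give a linear system in c and q, then p follows.
Solving: c = 4, q = -3, p = 24, so g(n) = 4 + 24/(n − 3).
Then g(9) = 4 + 24/6 = 8.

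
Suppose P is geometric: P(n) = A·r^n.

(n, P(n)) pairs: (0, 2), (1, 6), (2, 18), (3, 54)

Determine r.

Consecutive ratio: 6/2 = 3, and 18/6 = 3, so r = 3.
Then A·3^0 = 2 gives A = 2, and P(n) = 2·3^n.

3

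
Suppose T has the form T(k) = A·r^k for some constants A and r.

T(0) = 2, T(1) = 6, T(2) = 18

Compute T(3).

54

Consecutive ratio: 6/2 = 3, and 18/6 = 3, so r = 3.
Then A·3^0 = 2 gives A = 2, and T(k) = 2·3^k.
T(3) = 2·3^3 = 54.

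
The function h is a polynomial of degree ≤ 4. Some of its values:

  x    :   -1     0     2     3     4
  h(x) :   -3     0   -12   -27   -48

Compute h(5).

Write h(x) = ax^4 + bx³ + cx² + dx + e; the 5 given values yield a linear system in the 5 coefficients.
Solving, the top 2 coefficients vanish, and h(x) = -3x².
Then h(5) = -75.

-75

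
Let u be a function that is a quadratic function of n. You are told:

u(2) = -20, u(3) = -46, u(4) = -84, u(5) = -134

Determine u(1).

-6

First differences: -26, -38, -50. Second differences: -12, -12.
Level-2 differences are constant, so u has degree 2.
Fitting a degree-2 polynomial gives u(n) = -6n² + 4n - 4.
Then u(1) = -6.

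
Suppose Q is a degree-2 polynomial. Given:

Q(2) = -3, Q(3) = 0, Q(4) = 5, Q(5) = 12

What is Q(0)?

Write Q(n) = an² + bn + c; the 4 given values yield a linear system in the 3 coefficients.
Solving, Q(n) = n² - 2n - 3.
The constant term is Q(0) = -3.

-3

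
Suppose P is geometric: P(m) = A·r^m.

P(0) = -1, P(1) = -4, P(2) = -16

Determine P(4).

Consecutive ratio: -4/(-1) = 4, and -16/(-4) = 4, so r = 4.
Then A·4^0 = -1 gives A = -1, and P(m) = -1·4^m.
P(4) = -1·4^4 = -256.

-256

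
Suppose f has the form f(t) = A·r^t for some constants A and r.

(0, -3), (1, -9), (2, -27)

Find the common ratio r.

Consecutive ratio: -9/(-3) = 3, and -27/(-9) = 3, so r = 3.
Then A·3^0 = -3 gives A = -3, and f(t) = -3·3^t.

3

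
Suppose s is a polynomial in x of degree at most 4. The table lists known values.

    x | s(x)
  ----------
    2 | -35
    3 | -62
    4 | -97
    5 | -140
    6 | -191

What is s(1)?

First differences: -27, -35, -43, -51. Second differences: -8, -8, -8.
Level-2 differences are constant, so s has degree 2.
Fitting a degree-2 polynomial gives s(x) = -4x² - 7x - 5.
Then s(1) = -16.

-16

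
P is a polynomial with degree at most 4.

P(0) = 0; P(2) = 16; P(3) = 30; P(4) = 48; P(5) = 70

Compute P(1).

6

Write P(n) = an^4 + bn³ + cn² + dn + e; the 5 given values yield a linear system in the 5 coefficients.
Solving, the top 2 coefficients vanish, and P(n) = 2n² + 4n.
Then P(1) = 6.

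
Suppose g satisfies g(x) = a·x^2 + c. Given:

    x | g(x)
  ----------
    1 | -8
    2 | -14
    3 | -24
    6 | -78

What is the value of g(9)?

From g(1) = -8 and g(2) = -14: 1a + c = -8 and 4a + c = -14.
Subtracting: 3a = -6, so a = -2; then c = -8 − (-2)·1 = -6.
So g(x) = -2x² − 6, and g(9) = -168.

-168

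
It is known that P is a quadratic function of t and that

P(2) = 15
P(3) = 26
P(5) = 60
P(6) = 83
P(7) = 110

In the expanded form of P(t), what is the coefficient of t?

1

Write P(t) = at² + bt + c; the 5 given values yield a linear system in the 3 coefficients.
Solving, P(t) = 2t² + t + 5.
The coefficient of t is 1.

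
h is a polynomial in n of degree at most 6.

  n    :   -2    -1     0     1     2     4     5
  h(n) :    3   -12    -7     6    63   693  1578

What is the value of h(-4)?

Write h(n) = an^6 + bn^5 + cn^4 + dn³ + en² + pn + q; the 7 given values yield a linear system in the 7 coefficients.
Solving, the top 2 coefficients vanish, and h(n) = 2n^4 + 2n³ + 2n² + 7n - 7.
Then h(-4) = 381.

381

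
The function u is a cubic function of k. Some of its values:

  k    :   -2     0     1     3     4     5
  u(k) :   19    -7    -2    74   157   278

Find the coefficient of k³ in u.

Write u(k) = ak³ + bk² + ck + d; the 6 given values yield a linear system in the 4 coefficients.
Solving, u(k) = k³ + 7k² - 3k - 7.
The coefficient of k³ is 1.

1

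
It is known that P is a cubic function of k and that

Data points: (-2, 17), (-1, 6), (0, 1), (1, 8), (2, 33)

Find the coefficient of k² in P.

First differences: -11, -5, 7, 25. Second differences: 6, 12, 18. Third differences: 6, 6.
Level-3 differences are constant, so P has degree 3.
Fitting a degree-3 polynomial gives P(k) = k³ + 6k² + 1.
The coefficient of k² is 6.

6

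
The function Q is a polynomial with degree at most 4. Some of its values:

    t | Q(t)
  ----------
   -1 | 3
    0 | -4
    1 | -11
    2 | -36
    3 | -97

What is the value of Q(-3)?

First differences: -7, -7, -25, -61. Second differences: 0, -18, -36. Third differences: -18, -18.
Level-3 differences are constant, so Q has degree 3.
Fitting a degree-3 polynomial gives Q(t) = -3t³ - 4t - 4.
Then Q(-3) = 89.

89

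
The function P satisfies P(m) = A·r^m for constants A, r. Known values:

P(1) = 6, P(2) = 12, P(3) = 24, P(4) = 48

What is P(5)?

96

Consecutive ratio: 12/6 = 2, and 24/12 = 2, so r = 2.
Then A·2^1 = 6 gives A = 3, and P(m) = 3·2^m.
P(5) = 3·2^5 = 96.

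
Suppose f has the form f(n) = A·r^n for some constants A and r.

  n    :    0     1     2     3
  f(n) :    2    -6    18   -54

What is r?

Consecutive ratio: -6/2 = -3, and 18/(-6) = -3, so r = -3.
Then A·(-3)^0 = 2 gives A = 2, and f(n) = 2·(-3)^n.

-3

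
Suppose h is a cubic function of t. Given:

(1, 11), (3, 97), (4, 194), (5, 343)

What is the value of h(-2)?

-28

Write h(t) = at³ + bt² + ct + d; the 4 given values yield a linear system in the 4 coefficients.
Solving, h(t) = 2t³ + 2t² + 9t - 2.
Then h(-2) = -28.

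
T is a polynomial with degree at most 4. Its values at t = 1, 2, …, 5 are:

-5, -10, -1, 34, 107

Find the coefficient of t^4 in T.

0

First differences: -5, 9, 35, 73. Second differences: 14, 26, 38. Third differences: 12, 12.
Level-3 differences are constant, so T has degree 3.
Fitting a degree-3 polynomial gives T(t) = 2t³ - 5t² - 4t + 2.
The coefficient of t^4 is 0.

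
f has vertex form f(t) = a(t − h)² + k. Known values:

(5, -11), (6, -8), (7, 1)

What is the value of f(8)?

First differences 3, 9; second difference 6 = 2a, so a = 3.
Expanding, the t-coefficient is −2ah = -6h; matching it to the data gives h = 5, and then k = -11.
So f(t) = 3(t − 5)² − 11.
f(8) = 3·3² − 11 = 16.

16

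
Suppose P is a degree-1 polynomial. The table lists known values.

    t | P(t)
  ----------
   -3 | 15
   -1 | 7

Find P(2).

-5

Write P(t) = at + b; the 2 given values yield a linear system in the 2 coefficients.
Solving, P(t) = -4t + 3.
Then P(2) = -5.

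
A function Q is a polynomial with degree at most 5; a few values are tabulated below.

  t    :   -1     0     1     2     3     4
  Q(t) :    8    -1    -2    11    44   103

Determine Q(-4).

23

First differences: -9, -1, 13, 33, 59. Second differences: 8, 14, 20, 26. Third differences: 6, 6, 6.
Level-3 differences are constant, so Q has degree 3.
Fitting a degree-3 polynomial gives Q(t) = t³ + 4t² - 6t - 1.
Then Q(-4) = 23.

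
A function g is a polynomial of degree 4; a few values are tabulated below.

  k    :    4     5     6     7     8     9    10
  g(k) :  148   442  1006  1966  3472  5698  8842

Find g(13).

First differences: 294, 564, 960, 1506, 2226, 3144. Second differences: 270, 396, 546, 720, 918. Third differences: 126, 150, 174, 198. Fourth differences: 24, 24, 24.
Level-4 differences are constant, so g has degree 4.
Fitting a degree-4 polynomial gives g(k) = k^4 - k³ - k² - 5k - 8.
Then g(13) = 26122.

26122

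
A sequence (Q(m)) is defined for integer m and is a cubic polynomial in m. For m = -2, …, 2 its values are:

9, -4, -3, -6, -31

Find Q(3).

-96

First differences: -13, 1, -3, -25. Second differences: 14, -4, -22. Third differences: -18, -18.
Level-3 differences are constant, so Q has degree 3.
Fitting a degree-3 polynomial gives Q(m) = -3m³ - 2m² + 2m - 3.
Then Q(3) = -96.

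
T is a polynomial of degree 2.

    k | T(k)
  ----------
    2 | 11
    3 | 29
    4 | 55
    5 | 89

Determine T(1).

First differences: 18, 26, 34. Second differences: 8, 8.
Level-2 differences are constant, so T has degree 2.
Fitting a degree-2 polynomial gives T(k) = 4k² - 2k - 1.
Then T(1) = 1.

1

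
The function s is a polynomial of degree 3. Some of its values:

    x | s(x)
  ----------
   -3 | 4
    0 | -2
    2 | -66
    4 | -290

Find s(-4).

30

Write s(x) = ax³ + bx² + cx + d; the 4 given values yield a linear system in the 4 coefficients.
Solving, s(x) = -2x³ - 8x² - 8x - 2.
Then s(-4) = 30.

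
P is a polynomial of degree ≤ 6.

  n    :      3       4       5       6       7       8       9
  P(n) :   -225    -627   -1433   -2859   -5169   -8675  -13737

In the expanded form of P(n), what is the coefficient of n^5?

First differences: -402, -806, -1426, -2310, -3506, -5062. Second differences: -404, -620, -884, -1196, -1556. Third differences: -216, -264, -312, -360. Fourth differences: -48, -48, -48.
Level-4 differences are constant, so P has degree 4.
Fitting a degree-4 polynomial gives P(n) = -2n^4 - 8n² + 4n - 3.
The coefficient of n^5 is 0.

0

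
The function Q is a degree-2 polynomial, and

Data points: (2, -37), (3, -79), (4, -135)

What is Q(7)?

Write Q(t) = at² + bt + c; the 3 given values yield a linear system in the 3 coefficients.
Solving, Q(t) = -7t² - 7t + 5.
Then Q(7) = -387.

-387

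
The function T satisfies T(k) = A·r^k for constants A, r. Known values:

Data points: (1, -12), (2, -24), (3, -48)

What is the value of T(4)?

Consecutive ratio: -24/(-12) = 2, and -48/(-24) = 2, so r = 2.
Then A·2^1 = -12 gives A = -6, and T(k) = -6·2^k.
T(4) = -6·2^4 = -96.

-96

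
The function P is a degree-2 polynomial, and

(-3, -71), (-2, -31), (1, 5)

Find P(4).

Write P(x) = ax² + bx + c; the 3 given values yield a linear system in the 3 coefficients.
Solving, P(x) = -7x² + 5x + 7.
Then P(4) = -85.

-85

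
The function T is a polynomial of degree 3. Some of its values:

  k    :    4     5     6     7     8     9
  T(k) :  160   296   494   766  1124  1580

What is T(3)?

74

First differences: 136, 198, 272, 358, 456. Second differences: 62, 74, 86, 98. Third differences: 12, 12, 12.
Level-3 differences are constant, so T has degree 3.
Fitting a degree-3 polynomial gives T(k) = 2k³ + k² + 5k - 4.
Then T(3) = 74.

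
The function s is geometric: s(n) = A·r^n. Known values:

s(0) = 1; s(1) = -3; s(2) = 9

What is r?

-3

Consecutive ratio: -3/1 = -3, and 9/(-3) = -3, so r = -3.
Then A·(-3)^0 = 1 gives A = 1, and s(n) = 1·(-3)^n.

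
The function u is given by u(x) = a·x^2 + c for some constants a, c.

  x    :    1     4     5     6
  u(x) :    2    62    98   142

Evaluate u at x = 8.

From u(1) = 2 and u(4) = 62: 1a + c = 2 and 16a + c = 62.
Subtracting: 15a = 60, so a = 4; then c = 2 − 4·1 = -2.
So u(x) = 4x² − 2, and u(8) = 254.

254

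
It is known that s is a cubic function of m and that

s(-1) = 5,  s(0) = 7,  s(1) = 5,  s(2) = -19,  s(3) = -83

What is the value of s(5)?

First differences: 2, -2, -24, -64. Second differences: -4, -22, -40. Third differences: -18, -18.
Level-3 differences are constant, so s has degree 3.
Fitting a degree-3 polynomial gives s(m) = -3m³ - 2m² + 3m + 7.
Then s(5) = -403.

-403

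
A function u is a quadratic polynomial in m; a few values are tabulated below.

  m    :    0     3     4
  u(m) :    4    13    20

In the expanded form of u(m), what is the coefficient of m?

0

Write u(m) = am² + bm + c; the 3 given values yield a linear system in the 3 coefficients.
Solving, u(m) = m² + 4.
The coefficient of m is 0.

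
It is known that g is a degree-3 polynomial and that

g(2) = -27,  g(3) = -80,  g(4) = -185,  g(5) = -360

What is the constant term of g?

Write g(m) = am³ + bm² + cm + d; the 4 given values yield a linear system in the 4 coefficients.
Solving, g(m) = -3m³ + m² - m - 5.
The constant term is g(0) = -5.

-5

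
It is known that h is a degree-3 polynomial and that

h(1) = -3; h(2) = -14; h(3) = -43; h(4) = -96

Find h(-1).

Write h(n) = an³ + bn² + cn + d; the 4 given values yield a linear system in the 4 coefficients.
Solving, h(n) = -n³ - 3n² + 5n - 4.
Then h(-1) = -11.

-11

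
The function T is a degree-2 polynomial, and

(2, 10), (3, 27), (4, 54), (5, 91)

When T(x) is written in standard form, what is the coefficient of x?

First differences: 17, 27, 37. Second differences: 10, 10.
Level-2 differences are constant, so T has degree 2.
Fitting a degree-2 polynomial gives T(x) = 5x² - 8x + 6.
The coefficient of x is -8.

-8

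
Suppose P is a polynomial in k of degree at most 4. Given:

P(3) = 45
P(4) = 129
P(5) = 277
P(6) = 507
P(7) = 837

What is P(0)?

-3

First differences: 84, 148, 230, 330. Second differences: 64, 82, 100. Third differences: 18, 18.
Level-3 differences are constant, so P has degree 3.
Fitting a degree-3 polynomial gives P(k) = 3k³ - 4k² + k - 3.
Then P(0) = -3.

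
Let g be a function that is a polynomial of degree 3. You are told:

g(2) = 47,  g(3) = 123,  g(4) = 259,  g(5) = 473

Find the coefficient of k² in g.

3

Write g(k) = ak³ + bk² + ck + d; the 4 given values yield a linear system in the 4 coefficients.
Solving, g(k) = 3k³ + 3k² + 4k + 3.
The coefficient of k² is 3.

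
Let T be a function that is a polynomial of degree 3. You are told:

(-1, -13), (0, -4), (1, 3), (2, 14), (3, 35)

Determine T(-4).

Write T(n) = an³ + bn² + cn + d; the 5 given values yield a linear system in the 4 coefficients.
Solving, T(n) = n³ - n² + 7n - 4.
Then T(-4) = -112.

-112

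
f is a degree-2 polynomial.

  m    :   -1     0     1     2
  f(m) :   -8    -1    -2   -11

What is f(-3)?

-46

First differences: 7, -1, -9. Second differences: -8, -8.
Level-2 differences are constant, so f has degree 2.
Fitting a degree-2 polynomial gives f(m) = -4m² + 3m - 1.
Then f(-3) = -46.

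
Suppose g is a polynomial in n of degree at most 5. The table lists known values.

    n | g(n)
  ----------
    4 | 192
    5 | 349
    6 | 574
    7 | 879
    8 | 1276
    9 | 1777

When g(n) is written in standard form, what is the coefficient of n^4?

First differences: 157, 225, 305, 397, 501. Second differences: 68, 80, 92, 104. Third differences: 12, 12, 12.
Level-3 differences are constant, so g has degree 3.
Fitting a degree-3 polynomial gives g(n) = 2n³ + 4n² - n + 4.
The coefficient of n^4 is 0.

0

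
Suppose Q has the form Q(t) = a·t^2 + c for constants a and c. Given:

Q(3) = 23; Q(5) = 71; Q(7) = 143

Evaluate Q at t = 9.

239

From Q(3) = 23 and Q(5) = 71: 9a + c = 23 and 25a + c = 71.
Subtracting: 16a = 48, so a = 3; then c = 23 − 3·9 = -4.
So Q(t) = 3t² − 4, and Q(9) = 239.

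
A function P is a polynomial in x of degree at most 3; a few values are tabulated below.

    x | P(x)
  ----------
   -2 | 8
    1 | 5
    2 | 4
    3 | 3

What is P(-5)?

11

Write P(x) = ax³ + bx² + cx + d; the 4 given values yield a linear system in the 4 coefficients.
Solving, the top 2 coefficients vanish, and P(x) = -x + 6.
Then P(-5) = 11.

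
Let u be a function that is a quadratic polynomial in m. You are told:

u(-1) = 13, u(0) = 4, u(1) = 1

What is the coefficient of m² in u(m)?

Write u(m) = am² + bm + c; the 3 given values yield a linear system in the 3 coefficients.
Solving, u(m) = 3m² - 6m + 4.
The coefficient of m² is 3.

3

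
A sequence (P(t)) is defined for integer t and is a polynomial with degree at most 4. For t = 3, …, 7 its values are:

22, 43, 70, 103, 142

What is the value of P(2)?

7

First differences: 21, 27, 33, 39. Second differences: 6, 6, 6.
Level-2 differences are constant, so P has degree 2.
Fitting a degree-2 polynomial gives P(t) = 3t² - 5.
Then P(2) = 7.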